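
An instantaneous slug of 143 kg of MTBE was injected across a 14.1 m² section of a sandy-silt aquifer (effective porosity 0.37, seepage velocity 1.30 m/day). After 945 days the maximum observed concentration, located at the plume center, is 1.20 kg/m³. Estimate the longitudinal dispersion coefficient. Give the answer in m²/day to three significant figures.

At the plume center C_max = M/(n_e·A·√(4πDt)), so D = M²/(4πt·(n_e·A·C_max)²).
n_e·A·C_max = 0.37 × 14.1 × 1.20 = 6.260 kg/m.
D = 143²/(4π × 945 × 6.260²) = 0.0439 m²/day.

0.0439 m²/day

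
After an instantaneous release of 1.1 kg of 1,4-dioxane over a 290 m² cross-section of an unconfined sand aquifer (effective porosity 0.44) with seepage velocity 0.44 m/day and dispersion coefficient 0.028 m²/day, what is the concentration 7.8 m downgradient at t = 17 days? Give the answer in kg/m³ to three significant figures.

For an instantaneous plane source, C(x,t) = M/(n_e·A·√(4πDt)) · exp(−(x−vt)²/(4Dt)), with n_e·A the pore (flow) area.
Plume center vt = 0.44 × 17 = 7.48 m, so the well at 7.8 m is 0.32 m downgradient of the peak.
√(4πDt) = 2.446 m, giving peak height M/(n_e·A·√(4πDt)) = 1.1/(0.44 × 290 × 2.446) = 0.003524 kg/m³.
(x−vt)²/(4Dt) = (0.32)²/(4 × 0.028 × 17) = 0.05378; exp(−0.05378) = 0.9476.
C = 0.003524 × 0.9476 = 0.00334 kg/m³.

0.00334 kg/m³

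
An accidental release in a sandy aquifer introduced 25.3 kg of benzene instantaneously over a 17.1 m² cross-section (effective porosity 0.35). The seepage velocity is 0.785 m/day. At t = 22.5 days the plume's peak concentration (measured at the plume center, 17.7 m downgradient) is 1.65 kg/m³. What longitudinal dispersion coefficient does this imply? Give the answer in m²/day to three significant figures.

At the plume center C_max = M/(n_e·A·√(4πDt)), so D = M²/(4πt·(n_e·A·C_max)²).
n_e·A·C_max = 0.35 × 17.1 × 1.65 = 9.875 kg/m.
D = 25.3²/(4π × 22.5 × 9.875²) = 0.0232 m²/day.

0.0232 m²/day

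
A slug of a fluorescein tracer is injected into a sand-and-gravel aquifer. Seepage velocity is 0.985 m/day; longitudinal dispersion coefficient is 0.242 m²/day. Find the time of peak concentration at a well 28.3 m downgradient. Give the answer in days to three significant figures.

28.5 days

For the 1D instantaneous-source solution, setting ∂C/∂t = 0 at fixed x gives v²t² + 2Dt − x² = 0, so t = (√(D² + v²x²) − D)/v².
√(D² + v²x²) = √(0.242² + 0.985² × 28.3²) = 27.88; v² = 0.970225.
t = (27.88 − 0.242)/0.970225 = 28.5 days (vs. the pure-advection estimate x/v = 28.7 d).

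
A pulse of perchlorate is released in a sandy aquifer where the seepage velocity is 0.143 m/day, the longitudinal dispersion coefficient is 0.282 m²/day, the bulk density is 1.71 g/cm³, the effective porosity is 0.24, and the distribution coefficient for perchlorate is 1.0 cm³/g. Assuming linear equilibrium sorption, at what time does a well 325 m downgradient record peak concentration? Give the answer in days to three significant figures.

18400 days

Retardation factor R = 1 + ρ_b·K_d/n = 1 + 1.71 × 1.0/0.24 = 8.125.
Sorption retards both mechanisms: v_R = v/R = 0.01760 m/day, D_R = D/R = 0.03471 m²/day.
Peak time from v_R²t² + 2D_R t − x² = 0: t = (√(D_R² + v_R²x²) − D_R)/v_R².
√(D_R² + v_R²x²) = √(0.03471² + 0.01760² × 325²) = 5.720; v_R² = 0.0003098.
t = (5.720 − 0.03471)/0.0003098 = 18400 days.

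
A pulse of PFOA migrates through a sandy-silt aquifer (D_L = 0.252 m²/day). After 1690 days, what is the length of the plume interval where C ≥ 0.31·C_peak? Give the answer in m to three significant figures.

89.3 m

The plume is Gaussian with σ = √(2Dt) = √(2 × 0.252 × 1690) = 29.18 m.
C/C_peak = exp(−Δx²/(2σ²)) = 0.31 ⇒ Δx = σ·√(−2 ln 0.31) = 29.18 × 1.530 = 44.65 m.
Width = 2Δx = 89.3 m.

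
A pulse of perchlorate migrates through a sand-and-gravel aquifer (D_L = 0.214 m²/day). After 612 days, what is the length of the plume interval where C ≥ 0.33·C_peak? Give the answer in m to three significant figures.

48.2 m

The plume is Gaussian with σ = √(2Dt) = √(2 × 0.214 × 612) = 16.18 m.
C/C_peak = exp(−Δx²/(2σ²)) = 0.33 ⇒ Δx = σ·√(−2 ln 0.33) = 16.18 × 1.489 = 24.09 m.
Width = 2Δx = 48.2 m.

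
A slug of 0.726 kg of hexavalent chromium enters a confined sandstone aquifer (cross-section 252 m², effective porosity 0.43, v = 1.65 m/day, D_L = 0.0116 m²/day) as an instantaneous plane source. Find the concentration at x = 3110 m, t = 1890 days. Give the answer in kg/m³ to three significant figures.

For an instantaneous plane source, C(x,t) = M/(n_e·A·√(4πDt)) · exp(−(x−vt)²/(4Dt)), with n_e·A the pore (flow) area.
Plume center vt = 1.65 × 1890 = 3118.5 m, so the well at 3110 m is 8.5 m upgradient of the peak.
√(4πDt) = 16.60 m, giving peak height M/(n_e·A·√(4πDt)) = 0.726/(0.43 × 252 × 16.60) = 0.0004036 kg/m³.
(x−vt)²/(4Dt) = (-8.5)²/(4 × 0.0116 × 1890) = 0.8239; exp(−0.8239) = 0.4387.
C = 0.0004036 × 0.4387 = 0.000177 kg/m³.

0.000177 kg/m³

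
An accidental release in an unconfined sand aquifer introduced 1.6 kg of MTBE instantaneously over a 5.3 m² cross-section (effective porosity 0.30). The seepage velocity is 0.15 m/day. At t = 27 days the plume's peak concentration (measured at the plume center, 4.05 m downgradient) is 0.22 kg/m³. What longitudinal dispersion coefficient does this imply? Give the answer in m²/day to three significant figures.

At the plume center C_max = M/(n_e·A·√(4πDt)), so D = M²/(4πt·(n_e·A·C_max)²).
n_e·A·C_max = 0.30 × 5.3 × 0.22 = 0.3498 kg/m.
D = 1.6²/(4π × 27 × 0.3498²) = 0.0617 m²/day.

0.0617 m²/day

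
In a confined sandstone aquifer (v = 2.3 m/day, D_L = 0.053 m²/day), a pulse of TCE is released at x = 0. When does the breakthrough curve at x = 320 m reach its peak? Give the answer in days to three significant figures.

For the 1D instantaneous-source solution, setting ∂C/∂t = 0 at fixed x gives v²t² + 2Dt − x² = 0, so t = (√(D² + v²x²) − D)/v².
√(D² + v²x²) = √(0.053² + 2.3² × 320²) = 736.0; v² = 5.29.
t = (736.0 − 0.053)/5.29 = 139 days (vs. the pure-advection estimate x/v = 139 d).

139 days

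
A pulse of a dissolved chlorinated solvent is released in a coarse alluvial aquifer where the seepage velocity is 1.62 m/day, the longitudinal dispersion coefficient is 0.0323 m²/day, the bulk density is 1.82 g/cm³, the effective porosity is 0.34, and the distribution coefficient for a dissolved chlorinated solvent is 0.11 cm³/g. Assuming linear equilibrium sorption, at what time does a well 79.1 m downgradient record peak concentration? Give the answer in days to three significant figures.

Retardation factor R = 1 + ρ_b·K_d/n = 1 + 1.82 × 0.11/0.34 = 1.589.
Sorption retards both mechanisms: v_R = v/R = 1.020 m/day, D_R = D/R = 0.02033 m²/day.
Peak time from v_R²t² + 2D_R t − x² = 0: t = (√(D_R² + v_R²x²) − D_R)/v_R².
√(D_R² + v_R²x²) = √(0.02033² + 1.020² × 79.1²) = 80.68; v_R² = 1.040.
t = (80.68 − 0.02033)/1.040 = 77.6 days.

77.6 days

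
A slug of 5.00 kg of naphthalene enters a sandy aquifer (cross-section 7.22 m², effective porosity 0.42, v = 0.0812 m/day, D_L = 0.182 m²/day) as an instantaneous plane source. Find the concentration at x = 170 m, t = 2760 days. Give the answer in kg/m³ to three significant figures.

0.00483 kg/m³

For an instantaneous plane source, C(x,t) = M/(n_e·A·√(4πDt)) · exp(−(x−vt)²/(4Dt)), with n_e·A the pore (flow) area.
Plume center vt = 0.0812 × 2760 = 224.112 m, so the well at 170 m is 54.112 m upgradient of the peak.
√(4πDt) = 79.45 m, giving peak height M/(n_e·A·√(4πDt)) = 5.00/(0.42 × 7.22 × 79.45) = 0.02075 kg/m³.
(x−vt)²/(4Dt) = (-54.112)²/(4 × 0.182 × 2760) = 1.457; exp(−1.457) = 0.2329.
C = 0.02075 × 0.2329 = 0.00483 kg/m³.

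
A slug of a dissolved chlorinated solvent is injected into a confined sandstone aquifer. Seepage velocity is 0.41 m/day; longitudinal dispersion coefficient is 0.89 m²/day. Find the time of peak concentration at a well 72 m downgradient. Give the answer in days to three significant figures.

For the 1D instantaneous-source solution, setting ∂C/∂t = 0 at fixed x gives v²t² + 2Dt − x² = 0, so t = (√(D² + v²x²) − D)/v².
√(D² + v²x²) = √(0.89² + 0.41² × 72²) = 29.53; v² = 0.1681.
t = (29.53 − 0.89)/0.1681 = 170 days (vs. the pure-advection estimate x/v = 176 d).

170 days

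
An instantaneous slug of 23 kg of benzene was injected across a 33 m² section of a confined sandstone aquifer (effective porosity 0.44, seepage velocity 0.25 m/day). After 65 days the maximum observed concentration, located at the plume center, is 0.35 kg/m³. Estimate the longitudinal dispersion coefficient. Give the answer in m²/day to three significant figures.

0.0251 m²/day

At the plume center C_max = M/(n_e·A·√(4πDt)), so D = M²/(4πt·(n_e·A·C_max)²).
n_e·A·C_max = 0.44 × 33 × 0.35 = 5.082 kg/m.
D = 23²/(4π × 65 × 5.082²) = 0.0251 m²/day.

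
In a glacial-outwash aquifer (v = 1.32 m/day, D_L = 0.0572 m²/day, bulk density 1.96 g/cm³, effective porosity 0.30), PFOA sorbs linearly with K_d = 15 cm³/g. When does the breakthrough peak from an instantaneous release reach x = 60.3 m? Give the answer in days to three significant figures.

4520 days

Retardation factor R = 1 + ρ_b·K_d/n = 1 + 1.96 × 15/0.30 = 99.00.
Sorption retards both mechanisms: v_R = v/R = 0.01333 m/day, D_R = D/R = 0.0005778 m²/day.
Peak time from v_R²t² + 2D_R t − x² = 0: t = (√(D_R² + v_R²x²) − D_R)/v_R².
√(D_R² + v_R²x²) = √(0.0005778² + 0.01333² × 60.3²) = 0.8038; v_R² = 0.0001777.
t = (0.8038 − 0.0005778)/0.0001777 = 4520 days.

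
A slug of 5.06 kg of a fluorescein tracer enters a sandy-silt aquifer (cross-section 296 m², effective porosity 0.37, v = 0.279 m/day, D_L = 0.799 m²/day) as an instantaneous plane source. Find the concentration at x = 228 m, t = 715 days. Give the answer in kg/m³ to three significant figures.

0.000382 kg/m³

For an instantaneous plane source, C(x,t) = M/(n_e·A·√(4πDt)) · exp(−(x−vt)²/(4Dt)), with n_e·A the pore (flow) area.
Plume center vt = 0.279 × 715 = 199.485 m, so the well at 228 m is 28.515 m downgradient of the peak.
√(4πDt) = 84.73 m, giving peak height M/(n_e·A·√(4πDt)) = 5.06/(0.37 × 296 × 84.73) = 0.0005453 kg/m³.
(x−vt)²/(4Dt) = (28.515)²/(4 × 0.799 × 715) = 0.3558; exp(−0.3558) = 0.7006.
C = 0.0005453 × 0.7006 = 0.000382 kg/m³.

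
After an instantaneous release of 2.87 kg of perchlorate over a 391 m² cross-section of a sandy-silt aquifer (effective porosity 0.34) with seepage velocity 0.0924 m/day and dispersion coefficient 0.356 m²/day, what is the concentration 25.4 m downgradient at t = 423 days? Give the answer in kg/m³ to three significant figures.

0.000364 kg/m³

For an instantaneous plane source, C(x,t) = M/(n_e·A·√(4πDt)) · exp(−(x−vt)²/(4Dt)), with n_e·A the pore (flow) area.
Plume center vt = 0.0924 × 423 = 39.0852 m, so the well at 25.4 m is 13.6852 m upgradient of the peak.
√(4πDt) = 43.50 m, giving peak height M/(n_e·A·√(4πDt)) = 2.87/(0.34 × 391 × 43.50) = 0.0004963 kg/m³.
(x−vt)²/(4Dt) = (-13.6852)²/(4 × 0.356 × 423) = 0.3109; exp(−0.3109) = 0.7328.
C = 0.0004963 × 0.7328 = 0.000364 kg/m³.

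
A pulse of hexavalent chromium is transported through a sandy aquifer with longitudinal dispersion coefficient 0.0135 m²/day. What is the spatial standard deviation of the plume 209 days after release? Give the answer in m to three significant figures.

2.38 m

Dispersive spreading gives a Gaussian with σ² = 2Dt; advection only shifts the center.
σ = √(2 × 0.0135 × 209) = 2.38 m.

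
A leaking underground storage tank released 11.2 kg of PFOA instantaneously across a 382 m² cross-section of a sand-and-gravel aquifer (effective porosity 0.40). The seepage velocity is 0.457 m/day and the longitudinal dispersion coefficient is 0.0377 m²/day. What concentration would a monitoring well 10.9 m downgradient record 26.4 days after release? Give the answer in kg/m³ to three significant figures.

0.0147 kg/m³

For an instantaneous plane source, C(x,t) = M/(n_e·A·√(4πDt)) · exp(−(x−vt)²/(4Dt)), with n_e·A the pore (flow) area.
Plume center vt = 0.457 × 26.4 = 12.0648 m, so the well at 10.9 m is 1.1648 m upgradient of the peak.
√(4πDt) = 3.537 m, giving peak height M/(n_e·A·√(4πDt)) = 11.2/(0.40 × 382 × 3.537) = 0.02072 kg/m³.
(x−vt)²/(4Dt) = (-1.1648)²/(4 × 0.0377 × 26.4) = 0.3408; exp(−0.3408) = 0.7112.
C = 0.02072 × 0.7112 = 0.0147 kg/m³.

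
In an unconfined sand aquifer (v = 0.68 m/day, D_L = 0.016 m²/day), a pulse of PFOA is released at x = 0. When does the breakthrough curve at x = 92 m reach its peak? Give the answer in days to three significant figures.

135 days

For the 1D instantaneous-source solution, setting ∂C/∂t = 0 at fixed x gives v²t² + 2Dt − x² = 0, so t = (√(D² + v²x²) − D)/v².
√(D² + v²x²) = √(0.016² + 0.68² × 92²) = 62.56; v² = 0.4624.
t = (62.56 − 0.016)/0.4624 = 135 days (vs. the pure-advection estimate x/v = 135 d).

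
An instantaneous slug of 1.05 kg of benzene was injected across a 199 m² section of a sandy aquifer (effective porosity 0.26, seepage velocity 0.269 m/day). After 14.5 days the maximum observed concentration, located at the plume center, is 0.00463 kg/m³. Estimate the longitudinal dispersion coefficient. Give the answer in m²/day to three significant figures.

At the plume center C_max = M/(n_e·A·√(4πDt)), so D = M²/(4πt·(n_e·A·C_max)²).
n_e·A·C_max = 0.26 × 199 × 0.00463 = 0.2396 kg/m.
D = 1.05²/(4π × 14.5 × 0.2396²) = 0.105 m²/day.

0.105 m²/day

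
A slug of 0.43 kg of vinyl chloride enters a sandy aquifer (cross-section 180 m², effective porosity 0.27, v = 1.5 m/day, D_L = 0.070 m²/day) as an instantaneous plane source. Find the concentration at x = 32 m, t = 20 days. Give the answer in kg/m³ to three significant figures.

0.00103 kg/m³

For an instantaneous plane source, C(x,t) = M/(n_e·A·√(4πDt)) · exp(−(x−vt)²/(4Dt)), with n_e·A the pore (flow) area.
Plume center vt = 1.5 × 20 = 30 m, so the well at 32 m is 2 m downgradient of the peak.
√(4πDt) = 4.194 m, giving peak height M/(n_e·A·√(4πDt)) = 0.43/(0.27 × 180 × 4.194) = 0.002110 kg/m³.
(x−vt)²/(4Dt) = (2)²/(4 × 0.070 × 20) = 0.7143; exp(−0.7143) = 0.4895.
C = 0.002110 × 0.4895 = 0.00103 kg/m³.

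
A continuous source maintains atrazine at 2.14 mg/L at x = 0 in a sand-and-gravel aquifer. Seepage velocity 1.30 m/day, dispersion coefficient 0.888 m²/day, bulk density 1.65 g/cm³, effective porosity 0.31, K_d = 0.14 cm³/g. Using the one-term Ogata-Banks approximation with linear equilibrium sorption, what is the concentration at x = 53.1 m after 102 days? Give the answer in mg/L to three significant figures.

2.11 mg/L

Retardation factor R = 1 + ρ_b·K_d/n = 1 + 1.65 × 0.14/0.31 = 1.745.
Sorption retards both mechanisms: v_R = v/R = 0.7450 m/day, D_R = D/R = 0.5089 m²/day.
v_R·t = 0.7450 × 102 = 75.99 m; 2√(D_R t) = 14.41 m; argument = (53.1 − 75.99)/14.41 = -1.588.
C = C₀ × ½·erfc(-1.588) = 2.14 × 0.9876 = 2.11 mg/L.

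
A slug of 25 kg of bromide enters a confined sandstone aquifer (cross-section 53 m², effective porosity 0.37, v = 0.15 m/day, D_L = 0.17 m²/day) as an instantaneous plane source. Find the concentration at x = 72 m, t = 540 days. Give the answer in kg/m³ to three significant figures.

For an instantaneous plane source, C(x,t) = M/(n_e·A·√(4πDt)) · exp(−(x−vt)²/(4Dt)), with n_e·A the pore (flow) area.
Plume center vt = 0.15 × 540 = 81 m, so the well at 72 m is 9 m upgradient of the peak.
√(4πDt) = 33.96 m, giving peak height M/(n_e·A·√(4πDt)) = 25/(0.37 × 53 × 33.96) = 0.03754 kg/m³.
(x−vt)²/(4Dt) = (-9)²/(4 × 0.17 × 540) = 0.2206; exp(−0.2206) = 0.8020.
C = 0.03754 × 0.8020 = 0.0301 kg/m³.

0.0301 kg/m³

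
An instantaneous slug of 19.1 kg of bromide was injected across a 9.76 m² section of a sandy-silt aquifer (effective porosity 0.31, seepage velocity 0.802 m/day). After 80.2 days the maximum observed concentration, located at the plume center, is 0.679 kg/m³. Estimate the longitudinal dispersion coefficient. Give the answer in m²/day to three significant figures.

At the plume center C_max = M/(n_e·A·√(4πDt)), so D = M²/(4πt·(n_e·A·C_max)²).
n_e·A·C_max = 0.31 × 9.76 × 0.679 = 2.054 kg/m.
D = 19.1²/(4π × 80.2 × 2.054²) = 0.0858 m²/day.

0.0858 m²/day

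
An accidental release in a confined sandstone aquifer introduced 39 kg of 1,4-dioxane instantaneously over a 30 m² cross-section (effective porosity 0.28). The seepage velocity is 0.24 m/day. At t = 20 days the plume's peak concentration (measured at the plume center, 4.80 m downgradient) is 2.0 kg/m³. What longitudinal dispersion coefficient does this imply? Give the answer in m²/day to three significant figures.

At the plume center C_max = M/(n_e·A·√(4πDt)), so D = M²/(4πt·(n_e·A·C_max)²).
n_e·A·C_max = 0.28 × 30 × 2.0 = 16.80 kg/m.
D = 39²/(4π × 20 × 16.80²) = 0.0214 m²/day.

0.0214 m²/day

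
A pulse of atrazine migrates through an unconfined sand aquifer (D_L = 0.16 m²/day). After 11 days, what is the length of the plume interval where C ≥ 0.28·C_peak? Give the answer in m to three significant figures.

The plume is Gaussian with σ = √(2Dt) = √(2 × 0.16 × 11) = 1.876 m.
C/C_peak = exp(−Δx²/(2σ²)) = 0.28 ⇒ Δx = σ·√(−2 ln 0.28) = 1.876 × 1.596 = 2.994 m.
Width = 2Δx = 5.99 m.

5.99 m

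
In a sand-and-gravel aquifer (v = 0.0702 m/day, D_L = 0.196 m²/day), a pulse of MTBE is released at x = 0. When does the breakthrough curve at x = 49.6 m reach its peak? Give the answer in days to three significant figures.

668 days

For the 1D instantaneous-source solution, setting ∂C/∂t = 0 at fixed x gives v²t² + 2Dt − x² = 0, so t = (√(D² + v²x²) − D)/v².
√(D² + v²x²) = √(0.196² + 0.0702² × 49.6²) = 3.487; v² = 0.00492804.
t = (3.487 − 0.196)/0.00492804 = 668 days (vs. the pure-advection estimate x/v = 707 d).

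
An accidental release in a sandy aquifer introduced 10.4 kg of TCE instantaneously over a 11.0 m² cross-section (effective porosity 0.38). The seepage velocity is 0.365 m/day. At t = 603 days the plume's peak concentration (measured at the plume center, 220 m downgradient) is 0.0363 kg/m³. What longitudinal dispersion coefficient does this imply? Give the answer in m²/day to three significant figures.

At the plume center C_max = M/(n_e·A·√(4πDt)), so D = M²/(4πt·(n_e·A·C_max)²).
n_e·A·C_max = 0.38 × 11.0 × 0.0363 = 0.1517 kg/m.
D = 10.4²/(4π × 603 × 0.1517²) = 0.620 m²/day.

0.620 m²/day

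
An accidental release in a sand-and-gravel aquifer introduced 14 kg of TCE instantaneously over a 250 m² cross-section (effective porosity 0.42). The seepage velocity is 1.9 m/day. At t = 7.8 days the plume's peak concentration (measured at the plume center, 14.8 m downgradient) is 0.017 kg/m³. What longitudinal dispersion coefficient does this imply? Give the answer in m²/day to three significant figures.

0.628 m²/day

At the plume center C_max = M/(n_e·A·√(4πDt)), so D = M²/(4πt·(n_e·A·C_max)²).
n_e·A·C_max = 0.42 × 250 × 0.017 = 1.785 kg/m.
D = 14²/(4π × 7.8 × 1.785²) = 0.628 m²/day.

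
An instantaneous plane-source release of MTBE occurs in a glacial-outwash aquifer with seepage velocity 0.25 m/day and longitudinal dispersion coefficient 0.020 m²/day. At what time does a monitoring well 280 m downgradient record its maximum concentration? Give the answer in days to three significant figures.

For the 1D instantaneous-source solution, setting ∂C/∂t = 0 at fixed x gives v²t² + 2Dt − x² = 0, so t = (√(D² + v²x²) − D)/v².
√(D² + v²x²) = √(0.020² + 0.25² × 280²) = 70.00; v² = 0.0625.
t = (70.00 − 0.020)/0.0625 = 1120 days (vs. the pure-advection estimate x/v = 1120 d).

1120 days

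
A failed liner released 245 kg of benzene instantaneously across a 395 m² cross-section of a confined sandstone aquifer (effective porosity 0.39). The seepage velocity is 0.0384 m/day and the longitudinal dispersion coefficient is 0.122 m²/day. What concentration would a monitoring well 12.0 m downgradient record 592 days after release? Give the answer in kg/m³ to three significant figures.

For an instantaneous plane source, C(x,t) = M/(n_e·A·√(4πDt)) · exp(−(x−vt)²/(4Dt)), with n_e·A the pore (flow) area.
Plume center vt = 0.0384 × 592 = 22.7328 m, so the well at 12.0 m is 10.7328 m upgradient of the peak.
√(4πDt) = 30.13 m, giving peak height M/(n_e·A·√(4πDt)) = 245/(0.39 × 395 × 30.13) = 0.05278 kg/m³.
(x−vt)²/(4Dt) = (-10.7328)²/(4 × 0.122 × 592) = 0.3987; exp(−0.3987) = 0.6712.
C = 0.05278 × 0.6712 = 0.0354 kg/m³.

0.0354 kg/m³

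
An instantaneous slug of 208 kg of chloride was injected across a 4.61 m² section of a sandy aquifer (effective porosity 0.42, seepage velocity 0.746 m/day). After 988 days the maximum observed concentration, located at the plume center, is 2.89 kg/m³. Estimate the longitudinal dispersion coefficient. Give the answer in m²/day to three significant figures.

0.111 m²/day

At the plume center C_max = M/(n_e·A·√(4πDt)), so D = M²/(4πt·(n_e·A·C_max)²).
n_e·A·C_max = 0.42 × 4.61 × 2.89 = 5.596 kg/m.
D = 208²/(4π × 988 × 5.596²) = 0.111 m²/day.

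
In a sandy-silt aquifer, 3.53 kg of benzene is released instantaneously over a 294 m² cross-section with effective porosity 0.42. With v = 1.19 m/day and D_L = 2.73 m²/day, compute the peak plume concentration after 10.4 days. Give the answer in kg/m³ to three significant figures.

The peak of an instantaneous 1D plume sits at x = vt; there the Gaussian factor is 1 and C_max = M/(n_e·A·√(4πDt)), where n_e·A is the pore area the mass is dissolved in.
√(4πDt) = √(4π × 2.73 × 10.4) = 18.89 m, so C_max = 3.53/(0.42 × 294 × 18.89) = 0.00151 kg/m³.

0.00151 kg/m³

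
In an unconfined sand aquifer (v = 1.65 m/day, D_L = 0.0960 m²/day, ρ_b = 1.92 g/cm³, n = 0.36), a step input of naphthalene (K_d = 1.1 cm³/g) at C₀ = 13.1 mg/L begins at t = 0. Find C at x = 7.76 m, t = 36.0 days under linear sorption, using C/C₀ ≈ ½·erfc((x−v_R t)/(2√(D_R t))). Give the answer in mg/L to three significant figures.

Retardation factor R = 1 + ρ_b·K_d/n = 1 + 1.92 × 1.1/0.36 = 6.867.
Sorption retards both mechanisms: v_R = v/R = 0.2403 m/day, D_R = D/R = 0.01398 m²/day.
v_R·t = 0.2403 × 36.0 = 8.6508 m; 2√(D_R t) = 1.419 m; argument = (7.76 − 8.6508)/1.419 = -0.6278.
C = C₀ × ½·erfc(-0.6278) = 13.1 × 0.8127 = 10.6 mg/L.

10.6 mg/L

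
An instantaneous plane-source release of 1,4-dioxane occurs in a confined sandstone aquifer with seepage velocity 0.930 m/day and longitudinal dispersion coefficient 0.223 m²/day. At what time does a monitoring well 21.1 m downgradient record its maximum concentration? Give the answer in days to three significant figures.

22.4 days

For the 1D instantaneous-source solution, setting ∂C/∂t = 0 at fixed x gives v²t² + 2Dt − x² = 0, so t = (√(D² + v²x²) − D)/v².
√(D² + v²x²) = √(0.223² + 0.930² × 21.1²) = 19.62; v² = 0.8649.
t = (19.62 − 0.223)/0.8649 = 22.4 days (vs. the pure-advection estimate x/v = 22.7 d).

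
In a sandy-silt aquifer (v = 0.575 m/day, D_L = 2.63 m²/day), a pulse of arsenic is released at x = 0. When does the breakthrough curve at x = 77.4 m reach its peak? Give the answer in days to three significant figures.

For the 1D instantaneous-source solution, setting ∂C/∂t = 0 at fixed x gives v²t² + 2Dt − x² = 0, so t = (√(D² + v²x²) − D)/v².
√(D² + v²x²) = √(2.63² + 0.575² × 77.4²) = 44.58; v² = 0.330625.
t = (44.58 − 2.63)/0.330625 = 127 days (vs. the pure-advection estimate x/v = 135 d).

127 days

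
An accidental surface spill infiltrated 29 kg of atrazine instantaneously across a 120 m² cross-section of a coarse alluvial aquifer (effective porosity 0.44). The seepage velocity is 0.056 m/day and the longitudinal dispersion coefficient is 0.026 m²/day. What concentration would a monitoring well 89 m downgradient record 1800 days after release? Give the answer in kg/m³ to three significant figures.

0.0108 kg/m³

For an instantaneous plane source, C(x,t) = M/(n_e·A·√(4πDt)) · exp(−(x−vt)²/(4Dt)), with n_e·A the pore (flow) area.
Plume center vt = 0.056 × 1800 = 100.8 m, so the well at 89 m is 11.8 m upgradient of the peak.
√(4πDt) = 24.25 m, giving peak height M/(n_e·A·√(4πDt)) = 29/(0.44 × 120 × 24.25) = 0.02265 kg/m³.
(x−vt)²/(4Dt) = (-11.8)²/(4 × 0.026 × 1800) = 0.7438; exp(−0.7438) = 0.4753.
C = 0.02265 × 0.4753 = 0.0108 kg/m³.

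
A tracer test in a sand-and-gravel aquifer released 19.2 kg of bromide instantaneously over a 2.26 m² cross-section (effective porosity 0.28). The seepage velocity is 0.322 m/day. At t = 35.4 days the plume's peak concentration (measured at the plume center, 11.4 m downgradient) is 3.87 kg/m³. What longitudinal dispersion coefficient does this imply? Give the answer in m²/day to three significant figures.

0.138 m²/day

At the plume center C_max = M/(n_e·A·√(4πDt)), so D = M²/(4πt·(n_e·A·C_max)²).
n_e·A·C_max = 0.28 × 2.26 × 3.87 = 2.449 kg/m.
D = 19.2²/(4π × 35.4 × 2.449²) = 0.138 m²/day.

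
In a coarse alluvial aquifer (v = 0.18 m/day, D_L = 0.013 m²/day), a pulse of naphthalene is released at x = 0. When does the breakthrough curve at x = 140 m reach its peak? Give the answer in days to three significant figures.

777 days

For the 1D instantaneous-source solution, setting ∂C/∂t = 0 at fixed x gives v²t² + 2Dt − x² = 0, so t = (√(D² + v²x²) − D)/v².
√(D² + v²x²) = √(0.013² + 0.18² × 140²) = 25.20; v² = 0.0324.
t = (25.20 − 0.013)/0.0324 = 777 days (vs. the pure-advection estimate x/v = 778 d).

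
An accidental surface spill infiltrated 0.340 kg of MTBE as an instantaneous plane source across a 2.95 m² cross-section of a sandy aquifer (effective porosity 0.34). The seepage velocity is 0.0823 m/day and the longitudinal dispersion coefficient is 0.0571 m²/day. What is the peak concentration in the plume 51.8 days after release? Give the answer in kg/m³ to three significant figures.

The peak of an instantaneous 1D plume sits at x = vt; there the Gaussian factor is 1 and C_max = M/(n_e·A·√(4πDt)), where n_e·A is the pore area the mass is dissolved in.
√(4πDt) = √(4π × 0.0571 × 51.8) = 6.097 m, so C_max = 0.340/(0.34 × 2.95 × 6.097) = 0.0556 kg/m³.

0.0556 kg/m³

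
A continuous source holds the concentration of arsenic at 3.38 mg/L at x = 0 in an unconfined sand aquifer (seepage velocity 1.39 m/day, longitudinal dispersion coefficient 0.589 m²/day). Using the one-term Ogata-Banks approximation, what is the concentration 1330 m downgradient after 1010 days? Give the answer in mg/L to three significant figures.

For a continuous step input, C/C₀ ≈ ½·erfc((x−vt)/(2√(Dt))).
vt = 1.39 × 1010 = 1403.9 m and 2√(Dt) = 2√(0.589 × 1010) = 48.78 m.
Argument (x−vt)/(2√(Dt)) = (1330 − 1403.9)/48.78 = -1.515; ½·erfc(-1.515) = 0.9839.
C = 3.38 × 0.9839 = 3.33 mg/L.

3.33 mg/L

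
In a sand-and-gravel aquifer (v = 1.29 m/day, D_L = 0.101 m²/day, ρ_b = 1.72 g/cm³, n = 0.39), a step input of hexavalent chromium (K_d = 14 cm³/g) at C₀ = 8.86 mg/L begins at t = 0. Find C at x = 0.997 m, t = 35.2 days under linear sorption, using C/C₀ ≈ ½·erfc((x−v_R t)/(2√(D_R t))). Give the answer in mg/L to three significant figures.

Retardation factor R = 1 + ρ_b·K_d/n = 1 + 1.72 × 14/0.39 = 62.74.
Sorption retards both mechanisms: v_R = v/R = 0.02056 m/day, D_R = D/R = 0.001610 m²/day.
v_R·t = 0.02056 × 35.2 = 0.723712 m; 2√(D_R t) = 0.4761 m; argument = (0.997 − 0.723712)/0.4761 = 0.5740.
C = C₀ × ½·erfc(0.5740) = 8.86 × 0.2085 = 1.85 mg/L.

1.85 mg/L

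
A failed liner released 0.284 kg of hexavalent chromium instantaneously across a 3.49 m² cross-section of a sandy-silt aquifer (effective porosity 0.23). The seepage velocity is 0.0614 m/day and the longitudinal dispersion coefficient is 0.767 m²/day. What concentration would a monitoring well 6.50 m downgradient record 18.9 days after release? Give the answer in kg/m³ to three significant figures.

For an instantaneous plane source, C(x,t) = M/(n_e·A·√(4πDt)) · exp(−(x−vt)²/(4Dt)), with n_e·A the pore (flow) area.
Plume center vt = 0.0614 × 18.9 = 1.16046 m, so the well at 6.50 m is 5.33954 m downgradient of the peak.
√(4πDt) = 13.50 m, giving peak height M/(n_e·A·√(4πDt)) = 0.284/(0.23 × 3.49 × 13.50) = 0.02621 kg/m³.
(x−vt)²/(4Dt) = (5.33954)²/(4 × 0.767 × 18.9) = 0.4917; exp(−0.4917) = 0.6116.
C = 0.02621 × 0.6116 = 0.0160 kg/m³.

0.0160 kg/m³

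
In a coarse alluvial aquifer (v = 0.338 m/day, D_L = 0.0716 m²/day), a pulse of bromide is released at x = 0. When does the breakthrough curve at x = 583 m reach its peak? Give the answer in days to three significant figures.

1720 days

For the 1D instantaneous-source solution, setting ∂C/∂t = 0 at fixed x gives v²t² + 2Dt − x² = 0, so t = (√(D² + v²x²) − D)/v².
√(D² + v²x²) = √(0.0716² + 0.338² × 583²) = 197.1; v² = 0.114244.
t = (197.1 − 0.0716)/0.114244 = 1720 days (vs. the pure-advection estimate x/v = 1720 d).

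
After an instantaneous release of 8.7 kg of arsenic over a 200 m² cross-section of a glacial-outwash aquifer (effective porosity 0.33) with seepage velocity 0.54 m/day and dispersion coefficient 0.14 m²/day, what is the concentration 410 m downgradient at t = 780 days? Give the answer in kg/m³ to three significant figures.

0.00267 kg/m³

For an instantaneous plane source, C(x,t) = M/(n_e·A·√(4πDt)) · exp(−(x−vt)²/(4Dt)), with n_e·A the pore (flow) area.
Plume center vt = 0.54 × 780 = 421.2 m, so the well at 410 m is 11.2 m upgradient of the peak.
√(4πDt) = 37.04 m, giving peak height M/(n_e·A·√(4πDt)) = 8.7/(0.33 × 200 × 37.04) = 0.003559 kg/m³.
(x−vt)²/(4Dt) = (-11.2)²/(4 × 0.14 × 780) = 0.2872; exp(−0.2872) = 0.7504.
C = 0.003559 × 0.7504 = 0.00267 kg/m³.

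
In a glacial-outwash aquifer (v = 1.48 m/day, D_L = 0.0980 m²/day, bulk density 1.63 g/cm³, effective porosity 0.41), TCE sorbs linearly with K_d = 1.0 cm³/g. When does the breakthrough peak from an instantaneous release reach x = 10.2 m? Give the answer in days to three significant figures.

34.1 days

Retardation factor R = 1 + ρ_b·K_d/n = 1 + 1.63 × 1.0/0.41 = 4.976.
Sorption retards both mechanisms: v_R = v/R = 0.2974 m/day, D_R = D/R = 0.01969 m²/day.
Peak time from v_R²t² + 2D_R t − x² = 0: t = (√(D_R² + v_R²x²) − D_R)/v_R².
√(D_R² + v_R²x²) = √(0.01969² + 0.2974² × 10.2²) = 3.034; v_R² = 0.08845.
t = (3.034 − 0.01969)/0.08845 = 34.1 days.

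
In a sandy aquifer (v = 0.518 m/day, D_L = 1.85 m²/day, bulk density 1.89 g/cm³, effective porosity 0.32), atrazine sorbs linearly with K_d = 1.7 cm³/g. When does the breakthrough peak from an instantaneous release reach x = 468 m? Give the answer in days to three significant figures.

9900 days

Retardation factor R = 1 + ρ_b·K_d/n = 1 + 1.89 × 1.7/0.32 = 11.04.
Sorption retards both mechanisms: v_R = v/R = 0.04692 m/day, D_R = D/R = 0.1676 m²/day.
Peak time from v_R²t² + 2D_R t − x² = 0: t = (√(D_R² + v_R²x²) − D_R)/v_R².
√(D_R² + v_R²x²) = √(0.1676² + 0.04692² × 468²) = 21.96; v_R² = 0.002201.
t = (21.96 − 0.1676)/0.002201 = 9900 days.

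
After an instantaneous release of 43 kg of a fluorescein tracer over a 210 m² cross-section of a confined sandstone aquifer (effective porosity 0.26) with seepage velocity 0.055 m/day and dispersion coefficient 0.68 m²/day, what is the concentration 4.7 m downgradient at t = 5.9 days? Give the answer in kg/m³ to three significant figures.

0.0336 kg/m³

For an instantaneous plane source, C(x,t) = M/(n_e·A·√(4πDt)) · exp(−(x−vt)²/(4Dt)), with n_e·A the pore (flow) area.
Plume center vt = 0.055 × 5.9 = 0.3245 m, so the well at 4.7 m is 4.3755 m downgradient of the peak.
√(4πDt) = 7.100 m, giving peak height M/(n_e·A·√(4πDt)) = 43/(0.26 × 210 × 7.100) = 0.1109 kg/m³.
(x−vt)²/(4Dt) = (4.3755)²/(4 × 0.68 × 5.9) = 1.193; exp(−1.193) = 0.3033.
C = 0.1109 × 0.3033 = 0.0336 kg/m³.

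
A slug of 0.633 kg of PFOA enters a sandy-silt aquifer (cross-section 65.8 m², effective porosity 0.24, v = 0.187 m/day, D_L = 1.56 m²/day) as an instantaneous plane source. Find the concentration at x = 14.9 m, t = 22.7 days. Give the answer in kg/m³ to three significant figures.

0.000853 kg/m³

For an instantaneous plane source, C(x,t) = M/(n_e·A·√(4πDt)) · exp(−(x−vt)²/(4Dt)), with n_e·A the pore (flow) area.
Plume center vt = 0.187 × 22.7 = 4.2449 m, so the well at 14.9 m is 10.6551 m downgradient of the peak.
√(4πDt) = 21.10 m, giving peak height M/(n_e·A·√(4πDt)) = 0.633/(0.24 × 65.8 × 21.10) = 0.001900 kg/m³.
(x−vt)²/(4Dt) = (10.6551)²/(4 × 1.56 × 22.7) = 0.8015; exp(−0.8015) = 0.4487.
C = 0.001900 × 0.4487 = 0.000853 kg/m³.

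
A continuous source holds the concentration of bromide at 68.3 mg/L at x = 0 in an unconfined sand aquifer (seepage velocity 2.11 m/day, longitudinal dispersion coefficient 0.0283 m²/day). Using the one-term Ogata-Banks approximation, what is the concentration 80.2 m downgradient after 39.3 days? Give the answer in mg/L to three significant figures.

66.0 mg/L

For a continuous step input, C/C₀ ≈ ½·erfc((x−vt)/(2√(Dt))).
vt = 2.11 × 39.3 = 82.923 m and 2√(Dt) = 2√(0.0283 × 39.3) = 2.109 m.
Argument (x−vt)/(2√(Dt)) = (80.2 − 82.923)/2.109 = -1.291; ½·erfc(-1.291) = 0.9661.
C = 68.3 × 0.9661 = 66.0 mg/L.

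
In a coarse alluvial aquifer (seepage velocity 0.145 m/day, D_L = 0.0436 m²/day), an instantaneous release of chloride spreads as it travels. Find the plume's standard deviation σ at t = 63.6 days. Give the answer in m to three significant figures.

2.35 m

Dispersive spreading gives a Gaussian with σ² = 2Dt; advection only shifts the center.
σ = √(2 × 0.0436 × 63.6) = 2.35 m.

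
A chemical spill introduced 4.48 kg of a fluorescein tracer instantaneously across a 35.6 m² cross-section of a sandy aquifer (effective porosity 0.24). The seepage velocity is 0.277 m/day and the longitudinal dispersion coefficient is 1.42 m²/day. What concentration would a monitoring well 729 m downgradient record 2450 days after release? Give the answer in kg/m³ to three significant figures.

For an instantaneous plane source, C(x,t) = M/(n_e·A·√(4πDt)) · exp(−(x−vt)²/(4Dt)), with n_e·A the pore (flow) area.
Plume center vt = 0.277 × 2450 = 678.65 m, so the well at 729 m is 50.35 m downgradient of the peak.
√(4πDt) = 209.1 m, giving peak height M/(n_e·A·√(4πDt)) = 4.48/(0.24 × 35.6 × 209.1) = 0.002508 kg/m³.
(x−vt)²/(4Dt) = (50.35)²/(4 × 1.42 × 2450) = 0.1822; exp(−0.1822) = 0.8334.
C = 0.002508 × 0.8334 = 0.00209 kg/m³.

0.00209 kg/m³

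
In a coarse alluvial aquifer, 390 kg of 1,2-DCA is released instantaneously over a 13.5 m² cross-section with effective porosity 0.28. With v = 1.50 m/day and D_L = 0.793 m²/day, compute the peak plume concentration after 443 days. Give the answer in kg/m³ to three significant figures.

1.55 kg/m³

The peak of an instantaneous 1D plume sits at x = vt; there the Gaussian factor is 1 and C_max = M/(n_e·A·√(4πDt)), where n_e·A is the pore area the mass is dissolved in.
√(4πDt) = √(4π × 0.793 × 443) = 66.44 m, so C_max = 390/(0.28 × 13.5 × 66.44) = 1.55 kg/m³.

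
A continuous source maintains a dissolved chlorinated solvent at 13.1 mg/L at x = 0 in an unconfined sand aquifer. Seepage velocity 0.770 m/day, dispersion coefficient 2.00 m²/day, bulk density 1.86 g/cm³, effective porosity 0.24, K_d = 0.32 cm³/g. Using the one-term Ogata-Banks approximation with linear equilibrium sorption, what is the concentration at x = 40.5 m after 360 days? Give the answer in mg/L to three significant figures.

Retardation factor R = 1 + ρ_b·K_d/n = 1 + 1.86 × 0.32/0.24 = 3.480.
Sorption retards both mechanisms: v_R = v/R = 0.2213 m/day, D_R = D/R = 0.5747 m²/day.
v_R·t = 0.2213 × 360 = 79.668 m; 2√(D_R t) = 28.77 m; argument = (40.5 − 79.668)/28.77 = -1.361.
C = C₀ × ½·erfc(-1.361) = 13.1 × 0.9729 = 12.7 mg/L.

12.7 mg/L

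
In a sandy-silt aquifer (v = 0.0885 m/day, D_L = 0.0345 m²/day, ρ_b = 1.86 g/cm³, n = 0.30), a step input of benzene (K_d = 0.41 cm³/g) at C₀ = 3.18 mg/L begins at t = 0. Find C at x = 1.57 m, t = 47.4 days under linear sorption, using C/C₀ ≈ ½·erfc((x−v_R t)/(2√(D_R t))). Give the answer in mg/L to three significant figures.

Retardation factor R = 1 + ρ_b·K_d/n = 1 + 1.86 × 0.41/0.30 = 3.542.
Sorption retards both mechanisms: v_R = v/R = 0.02499 m/day, D_R = D/R = 0.009740 m²/day.
v_R·t = 0.02499 × 47.4 = 1.184526 m; 2√(D_R t) = 1.359 m; argument = (1.57 − 1.184526)/1.359 = 0.2836.
C = C₀ × ½·erfc(0.2836) = 3.18 × 0.3442 = 1.09 mg/L.

1.09 mg/L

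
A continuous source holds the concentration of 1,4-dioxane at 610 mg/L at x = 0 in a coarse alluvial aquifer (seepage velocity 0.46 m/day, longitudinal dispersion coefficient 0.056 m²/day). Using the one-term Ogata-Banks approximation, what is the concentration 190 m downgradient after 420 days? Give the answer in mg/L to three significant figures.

For a continuous step input, C/C₀ ≈ ½·erfc((x−vt)/(2√(Dt))).
vt = 0.46 × 420 = 193.2 m and 2√(Dt) = 2√(0.056 × 420) = 9.699 m.
Argument (x−vt)/(2√(Dt)) = (190 − 193.2)/9.699 = -0.3299; ½·erfc(-0.3299) = 0.6796.
C = 610 × 0.6796 = 415 mg/L.

415 mg/L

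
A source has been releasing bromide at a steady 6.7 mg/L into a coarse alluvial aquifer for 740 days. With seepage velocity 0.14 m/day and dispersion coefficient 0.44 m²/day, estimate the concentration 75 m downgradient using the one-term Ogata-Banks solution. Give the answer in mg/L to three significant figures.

5.82 mg/L

For a continuous step input, C/C₀ ≈ ½·erfc((x−vt)/(2√(Dt))).
vt = 0.14 × 740 = 103.6 m and 2√(Dt) = 2√(0.44 × 740) = 36.09 m.
Argument (x−vt)/(2√(Dt)) = (75 − 103.6)/36.09 = -0.7925; ½·erfc(-0.7925) = 0.8688.
C = 6.7 × 0.8688 = 5.82 mg/L.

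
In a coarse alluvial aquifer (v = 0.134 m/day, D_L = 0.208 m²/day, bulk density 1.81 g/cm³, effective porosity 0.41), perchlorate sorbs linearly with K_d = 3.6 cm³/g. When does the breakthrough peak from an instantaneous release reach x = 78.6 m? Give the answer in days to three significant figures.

9710 days

Retardation factor R = 1 + ρ_b·K_d/n = 1 + 1.81 × 3.6/0.41 = 16.89.
Sorption retards both mechanisms: v_R = v/R = 0.007934 m/day, D_R = D/R = 0.01231 m²/day.
Peak time from v_R²t² + 2D_R t − x² = 0: t = (√(D_R² + v_R²x²) − D_R)/v_R².
√(D_R² + v_R²x²) = √(0.01231² + 0.007934² × 78.6²) = 0.6237; v_R² = 6.295e-05.
t = (0.6237 − 0.01231)/6.295e-05 = 9710 days.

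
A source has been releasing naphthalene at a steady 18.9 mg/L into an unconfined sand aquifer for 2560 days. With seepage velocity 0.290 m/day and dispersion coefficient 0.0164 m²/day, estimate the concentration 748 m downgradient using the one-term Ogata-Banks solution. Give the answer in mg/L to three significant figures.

For a continuous step input, C/C₀ ≈ ½·erfc((x−vt)/(2√(Dt))).
vt = 0.290 × 2560 = 742.4 m and 2√(Dt) = 2√(0.0164 × 2560) = 12.96 m.
Argument (x−vt)/(2√(Dt)) = (748 − 742.4)/12.96 = 0.4321; ½·erfc(0.4321) = 0.2706.
C = 18.9 × 0.2706 = 5.11 mg/L.

5.11 mg/L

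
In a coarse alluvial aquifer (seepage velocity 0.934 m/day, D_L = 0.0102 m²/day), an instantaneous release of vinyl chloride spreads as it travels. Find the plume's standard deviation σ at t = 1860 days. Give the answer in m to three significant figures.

Dispersive spreading gives a Gaussian with σ² = 2Dt; advection only shifts the center.
σ = √(2 × 0.0102 × 1860) = 6.16 m.

6.16 m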